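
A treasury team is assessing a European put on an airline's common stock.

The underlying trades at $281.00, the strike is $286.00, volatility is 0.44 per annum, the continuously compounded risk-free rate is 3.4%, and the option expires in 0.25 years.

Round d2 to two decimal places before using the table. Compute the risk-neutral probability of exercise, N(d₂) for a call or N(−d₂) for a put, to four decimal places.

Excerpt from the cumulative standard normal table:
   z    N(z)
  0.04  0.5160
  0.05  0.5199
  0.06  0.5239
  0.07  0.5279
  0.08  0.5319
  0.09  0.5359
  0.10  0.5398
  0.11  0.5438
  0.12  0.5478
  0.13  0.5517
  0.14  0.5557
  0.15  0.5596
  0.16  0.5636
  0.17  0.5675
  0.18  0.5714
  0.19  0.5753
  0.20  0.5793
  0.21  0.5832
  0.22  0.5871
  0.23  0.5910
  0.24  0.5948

0.5596

σ√T = 0.44 × 0.5000 = 0.2200
ln(S/K) + (r + σ²/2)T = ln(281/286) + (0.034 + 0.44²/2)·0.25 = -0.0176 + 0.0327 = 0.0151
d₁ = 0.0151 / 0.2200 = 0.0685 ⇒ 0.07
d₂ = d₁ − σ√T = 0.0685 − 0.2200 = -0.1515 ⇒ -0.15
Pr(exercise) under Q = N(−d₂) = N(0.15) = 0.5596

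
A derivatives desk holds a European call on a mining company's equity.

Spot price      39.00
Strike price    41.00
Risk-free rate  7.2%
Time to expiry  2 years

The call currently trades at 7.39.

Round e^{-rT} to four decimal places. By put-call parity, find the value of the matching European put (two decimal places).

exp(−rT) = exp(−0.072·2) = 0.8659
Put-call parity: C − P = S − K·e^(−rT) = 39 − 41·0.8659 = 39 − 35.5019 = 3.4981
P = C − (C − P) = 7.39 − (3.4981) = 3.8919

3.89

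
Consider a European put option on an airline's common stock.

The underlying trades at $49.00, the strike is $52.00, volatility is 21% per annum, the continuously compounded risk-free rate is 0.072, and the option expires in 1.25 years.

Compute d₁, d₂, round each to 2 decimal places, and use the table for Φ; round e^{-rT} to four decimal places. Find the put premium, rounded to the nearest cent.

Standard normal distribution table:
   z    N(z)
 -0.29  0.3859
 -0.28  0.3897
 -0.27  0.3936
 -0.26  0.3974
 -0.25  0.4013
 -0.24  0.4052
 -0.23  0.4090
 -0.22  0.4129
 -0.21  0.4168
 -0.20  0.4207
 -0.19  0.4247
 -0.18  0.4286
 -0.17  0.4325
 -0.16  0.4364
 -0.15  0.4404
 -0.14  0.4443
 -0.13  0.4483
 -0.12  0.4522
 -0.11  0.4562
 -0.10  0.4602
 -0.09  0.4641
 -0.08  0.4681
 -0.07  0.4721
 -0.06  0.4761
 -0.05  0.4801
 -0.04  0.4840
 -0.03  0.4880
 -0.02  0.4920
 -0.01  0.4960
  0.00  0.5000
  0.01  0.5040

σ√T = 0.21·√1.25 = 0.2348
d₁ = [ln(49/52) + (0.072 + ½·0.21²)·1.25] / (σ√T) = (-0.0594 + 0.1176) / 0.2348 = 0.2476 → 0.25
d₂ = 0.2476 − 0.2348 = 0.0128 → 0.01
e^(−rT) = e^(−0.072·1.25) = 0.9139
N(−d₂) = N(-0.01) = 0.4960;  N(−d₁) = N(-0.25) = 0.4013
P = 52·0.9139·0.4960 − 49·0.4013 = 23.5713 − 19.6637 = 3.9076

$3.91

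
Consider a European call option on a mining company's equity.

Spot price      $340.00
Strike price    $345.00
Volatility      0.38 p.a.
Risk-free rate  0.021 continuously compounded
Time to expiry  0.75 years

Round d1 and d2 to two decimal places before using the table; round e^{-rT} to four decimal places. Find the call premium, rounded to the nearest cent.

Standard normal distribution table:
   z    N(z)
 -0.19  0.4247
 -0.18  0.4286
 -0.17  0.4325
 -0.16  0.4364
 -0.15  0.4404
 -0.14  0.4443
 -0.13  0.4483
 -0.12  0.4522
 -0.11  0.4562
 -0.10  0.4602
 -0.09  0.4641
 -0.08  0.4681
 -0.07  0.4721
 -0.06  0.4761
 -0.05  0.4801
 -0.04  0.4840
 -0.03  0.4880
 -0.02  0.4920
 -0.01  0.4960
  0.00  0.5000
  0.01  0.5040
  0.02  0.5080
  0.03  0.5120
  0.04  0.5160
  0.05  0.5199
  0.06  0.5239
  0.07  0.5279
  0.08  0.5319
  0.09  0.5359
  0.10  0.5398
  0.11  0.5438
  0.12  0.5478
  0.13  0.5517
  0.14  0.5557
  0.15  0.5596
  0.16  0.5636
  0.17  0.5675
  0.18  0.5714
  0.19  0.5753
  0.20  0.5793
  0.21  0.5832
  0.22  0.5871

$44.74

σ√T = 0.38·√0.75 = 0.3291
d₁ = [ln(340/345) + (0.021 + ½·0.38²)·0.75] / (σ√T) = (-0.0146 + 0.0699) / 0.3291 = 0.1680 ≈ 0.17
d₂ = 0.1680 − 0.3291 = -0.1610 ≈ -0.16
e^(−rT) = e^(−0.021·0.75) = 0.9844
N(d₁) = N(0.17) = 0.5675;  N(d₂) = N(-0.16) = 0.4364
C = 340·0.5675 − 345·0.9844·0.4364 = 192.9500 − 148.2093 = 44.7407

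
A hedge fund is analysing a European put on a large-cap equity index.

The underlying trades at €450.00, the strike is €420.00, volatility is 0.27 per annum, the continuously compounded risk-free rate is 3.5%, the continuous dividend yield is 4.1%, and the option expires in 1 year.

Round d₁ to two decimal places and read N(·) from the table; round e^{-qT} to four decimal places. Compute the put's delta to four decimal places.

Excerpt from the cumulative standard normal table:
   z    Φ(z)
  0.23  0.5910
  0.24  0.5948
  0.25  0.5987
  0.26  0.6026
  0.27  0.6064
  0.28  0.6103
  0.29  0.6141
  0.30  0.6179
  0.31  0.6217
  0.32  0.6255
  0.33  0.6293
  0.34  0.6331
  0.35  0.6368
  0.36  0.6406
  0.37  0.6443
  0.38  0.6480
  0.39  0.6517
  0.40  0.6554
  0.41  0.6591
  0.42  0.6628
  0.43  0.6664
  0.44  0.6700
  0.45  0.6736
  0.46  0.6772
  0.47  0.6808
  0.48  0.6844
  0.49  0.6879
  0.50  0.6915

T = 1;  σ√T = 0.2700
d₁ = [ln(450/420) + (0.035 − 0.041 + 0.27²/2)·1] / 0.2700 = [0.0690 + 0.0305] / 0.2700 = 0.3683 ≈ 0.37
N(d₁) = N(0.37) = 0.6443
Δ_put = exp(−qT)·(N(d₁) − 1) = 0.9598·(0.6443 − 1) = -0.3414

-0.3414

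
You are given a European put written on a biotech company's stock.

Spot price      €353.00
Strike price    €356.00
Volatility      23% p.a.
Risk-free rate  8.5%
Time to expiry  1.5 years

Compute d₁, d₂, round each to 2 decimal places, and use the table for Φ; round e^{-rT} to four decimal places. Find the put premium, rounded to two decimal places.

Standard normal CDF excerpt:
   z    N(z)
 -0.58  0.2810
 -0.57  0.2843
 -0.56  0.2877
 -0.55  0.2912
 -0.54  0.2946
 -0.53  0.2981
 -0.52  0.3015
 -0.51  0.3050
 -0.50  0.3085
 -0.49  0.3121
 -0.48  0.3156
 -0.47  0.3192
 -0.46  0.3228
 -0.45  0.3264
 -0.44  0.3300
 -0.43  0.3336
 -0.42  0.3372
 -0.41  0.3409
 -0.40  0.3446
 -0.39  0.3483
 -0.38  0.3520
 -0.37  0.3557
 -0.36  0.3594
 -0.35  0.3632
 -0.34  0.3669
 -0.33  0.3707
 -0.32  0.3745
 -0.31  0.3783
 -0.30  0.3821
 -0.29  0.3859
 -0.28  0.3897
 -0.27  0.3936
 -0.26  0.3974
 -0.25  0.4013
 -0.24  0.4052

€20.57

T = 1.5;  σ√T = 0.2817
ln(S/K) + (r + σ²/2)T = ln(353/356) + (0.085 + 0.23²/2)·1.5 = -0.0085 + 0.1672 = 0.1587
d₁ = 0.1587 / 0.2817 = 0.5634 → 0.56
d₂ = d₁ − σ√T = 0.5634 − 0.2817 = 0.2817 → 0.28
exp(−rT) = exp(−0.085·1.5) = 0.8803
N(−d₂) = N(-0.28) = 0.3897;  N(−d₁) = N(-0.56) = 0.2877
P = 356·0.8803·0.3897 − 353·0.2877 = 122.1268 − 101.5581 = 20.5687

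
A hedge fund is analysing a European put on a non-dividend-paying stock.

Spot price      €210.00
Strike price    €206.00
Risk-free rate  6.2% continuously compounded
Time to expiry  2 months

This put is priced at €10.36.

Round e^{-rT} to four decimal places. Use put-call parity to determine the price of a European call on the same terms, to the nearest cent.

€16.48

e^(−rT) = e^(−0.062·0.1667) = 0.9897
Put-call parity: C − P = S − K·e^(−rT) = 210 − 206·0.9897 = 210 − 203.8782 = 6.1218
C = P + (C − P) = 10.36 + (6.1218) = 16.4818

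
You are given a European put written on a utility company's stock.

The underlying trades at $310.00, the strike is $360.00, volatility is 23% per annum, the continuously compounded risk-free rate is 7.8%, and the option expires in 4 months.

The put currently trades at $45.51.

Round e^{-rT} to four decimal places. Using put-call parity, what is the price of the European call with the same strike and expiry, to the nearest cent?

$4.76

exp(−rT) = exp(−0.078·0.3333) = 0.9743
Put-call parity: C − P = S − K·e^(−rT) = 310 − 360·0.9743 = 310 − 350.7480 = -40.7480
C = P + (C − P) = 45.51 + (-40.7480) = 4.7620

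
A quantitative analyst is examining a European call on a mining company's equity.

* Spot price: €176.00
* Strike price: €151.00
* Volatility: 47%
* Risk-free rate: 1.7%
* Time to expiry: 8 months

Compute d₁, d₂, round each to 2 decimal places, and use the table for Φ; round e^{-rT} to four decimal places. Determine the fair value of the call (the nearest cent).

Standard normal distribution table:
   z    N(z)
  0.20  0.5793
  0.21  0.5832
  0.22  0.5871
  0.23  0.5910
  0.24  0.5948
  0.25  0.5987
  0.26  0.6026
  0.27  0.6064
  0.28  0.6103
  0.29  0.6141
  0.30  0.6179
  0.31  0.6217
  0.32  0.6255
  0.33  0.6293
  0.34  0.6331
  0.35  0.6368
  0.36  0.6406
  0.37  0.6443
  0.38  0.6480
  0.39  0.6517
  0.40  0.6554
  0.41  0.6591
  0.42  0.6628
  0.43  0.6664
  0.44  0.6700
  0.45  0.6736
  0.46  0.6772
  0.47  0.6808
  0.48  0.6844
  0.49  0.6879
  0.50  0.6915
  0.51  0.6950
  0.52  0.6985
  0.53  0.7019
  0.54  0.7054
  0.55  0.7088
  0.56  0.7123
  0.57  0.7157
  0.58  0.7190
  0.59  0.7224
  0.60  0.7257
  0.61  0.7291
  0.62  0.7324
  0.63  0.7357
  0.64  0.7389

€40.10

σ√T = 0.47 × 0.8165 = 0.3838
d₁ = [ln(176/151) + (0.017 + ½·0.47²)·0.6667] / (σ√T) = (0.1532 + 0.0850) / 0.3838 = 0.6206 → 0.62
d₂ = 0.6206 − 0.3838 = 0.2369 → 0.24
exp(−rT) = exp(−0.017·0.6667) = 0.9887
C = 176·N(0.62) − 151·0.9887·N(0.24) = 176·0.7324 − 151·0.9887·0.5948 = 128.9024 − 88.7999 = 40.1025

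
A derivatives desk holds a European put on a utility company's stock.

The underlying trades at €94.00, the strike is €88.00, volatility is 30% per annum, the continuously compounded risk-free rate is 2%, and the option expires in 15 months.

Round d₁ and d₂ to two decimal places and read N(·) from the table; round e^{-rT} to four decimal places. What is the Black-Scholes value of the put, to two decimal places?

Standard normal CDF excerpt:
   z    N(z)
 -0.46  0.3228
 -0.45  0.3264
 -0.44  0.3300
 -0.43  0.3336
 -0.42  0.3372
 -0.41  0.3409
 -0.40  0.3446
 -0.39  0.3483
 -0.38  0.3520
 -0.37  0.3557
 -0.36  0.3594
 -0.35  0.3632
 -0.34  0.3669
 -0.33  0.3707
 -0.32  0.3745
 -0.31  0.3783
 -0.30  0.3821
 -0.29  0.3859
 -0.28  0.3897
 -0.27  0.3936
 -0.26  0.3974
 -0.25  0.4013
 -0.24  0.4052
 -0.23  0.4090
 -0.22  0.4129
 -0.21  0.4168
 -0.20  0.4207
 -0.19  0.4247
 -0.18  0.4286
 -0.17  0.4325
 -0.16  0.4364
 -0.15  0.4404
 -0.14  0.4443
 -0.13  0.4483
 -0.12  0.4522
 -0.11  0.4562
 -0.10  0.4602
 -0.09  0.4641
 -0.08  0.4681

€8.48

σ√T = 0.3 × 1.1180 = 0.3354
d₁ = [ln(94/88) + (0.02 + 0.3²/2)·1.25] / 0.3354 = [0.0660 + 0.0813] / 0.3354 = 0.4389 → 0.44
d₂ = d₁ − σ√T = 0.4389 − 0.3354 = 0.1035 → 0.10
exp(−rT) = exp(−0.02·1.25) = 0.9753
N(−d₂) = N(-0.10) = 0.4602;  N(−d₁) = N(-0.44) = 0.3300
P = 88·0.9753·0.4602 − 94·0.3300 = 39.4973 − 31.0200 = 8.4773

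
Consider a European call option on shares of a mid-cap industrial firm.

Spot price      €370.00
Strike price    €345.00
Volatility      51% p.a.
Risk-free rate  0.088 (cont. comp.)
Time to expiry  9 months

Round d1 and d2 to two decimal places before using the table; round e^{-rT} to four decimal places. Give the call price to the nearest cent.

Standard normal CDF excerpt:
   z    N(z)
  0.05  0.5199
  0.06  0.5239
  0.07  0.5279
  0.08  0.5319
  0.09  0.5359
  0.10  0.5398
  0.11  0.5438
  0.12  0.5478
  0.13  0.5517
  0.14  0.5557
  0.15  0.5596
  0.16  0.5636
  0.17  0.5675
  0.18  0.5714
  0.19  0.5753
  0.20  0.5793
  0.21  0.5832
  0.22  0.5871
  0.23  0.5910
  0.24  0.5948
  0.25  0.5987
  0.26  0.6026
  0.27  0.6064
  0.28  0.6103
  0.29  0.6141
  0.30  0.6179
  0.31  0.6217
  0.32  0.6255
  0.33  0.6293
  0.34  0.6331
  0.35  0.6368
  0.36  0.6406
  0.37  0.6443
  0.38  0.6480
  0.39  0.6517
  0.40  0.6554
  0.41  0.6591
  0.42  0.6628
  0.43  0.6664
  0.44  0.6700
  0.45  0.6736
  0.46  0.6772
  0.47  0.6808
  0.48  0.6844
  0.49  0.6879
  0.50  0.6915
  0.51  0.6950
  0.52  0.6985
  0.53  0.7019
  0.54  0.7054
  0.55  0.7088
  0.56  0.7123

σ√T = 0.51·√0.75 = 0.4417
d₁ = [ln(370/345) + (0.088 + ½·0.51²)·0.75] / (σ√T) = (0.0700 + 0.1635) / 0.4417 = 0.5287 ⇒ 0.53
d₂ = 0.5287 − 0.4417 = 0.0870 ⇒ 0.09
e^(−rT) = e^(−0.088·0.75) = 0.9361
N(d₁) = N(0.53) = 0.7019;  N(d₂) = N(0.09) = 0.5359
C = 370·0.7019 − 345·0.9361·0.5359 = 259.7030 − 173.0713 = 86.6317

€86.63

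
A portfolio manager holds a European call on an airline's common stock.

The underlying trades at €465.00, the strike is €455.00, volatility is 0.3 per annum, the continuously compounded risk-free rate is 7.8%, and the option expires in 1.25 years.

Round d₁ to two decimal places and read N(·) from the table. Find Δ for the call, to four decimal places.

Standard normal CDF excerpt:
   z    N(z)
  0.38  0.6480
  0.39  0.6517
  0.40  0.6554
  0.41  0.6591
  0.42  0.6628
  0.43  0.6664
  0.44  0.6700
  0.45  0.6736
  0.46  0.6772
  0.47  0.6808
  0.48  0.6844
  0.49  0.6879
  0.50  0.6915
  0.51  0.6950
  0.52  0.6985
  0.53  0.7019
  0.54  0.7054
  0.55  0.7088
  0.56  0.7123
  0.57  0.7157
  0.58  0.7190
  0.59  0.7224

0.6985

T = 1.25;  σ√T = 0.3354
d₁ = [ln(465/455) + (0.078 + 0.3²/2)·1.25] / 0.3354 = [0.0217 + 0.1537] / 0.3354 = 0.5232 ⇒ 0.52
N(d₁) = N(0.52) = 0.6985
Δ_call = N(d₁) = 0.6985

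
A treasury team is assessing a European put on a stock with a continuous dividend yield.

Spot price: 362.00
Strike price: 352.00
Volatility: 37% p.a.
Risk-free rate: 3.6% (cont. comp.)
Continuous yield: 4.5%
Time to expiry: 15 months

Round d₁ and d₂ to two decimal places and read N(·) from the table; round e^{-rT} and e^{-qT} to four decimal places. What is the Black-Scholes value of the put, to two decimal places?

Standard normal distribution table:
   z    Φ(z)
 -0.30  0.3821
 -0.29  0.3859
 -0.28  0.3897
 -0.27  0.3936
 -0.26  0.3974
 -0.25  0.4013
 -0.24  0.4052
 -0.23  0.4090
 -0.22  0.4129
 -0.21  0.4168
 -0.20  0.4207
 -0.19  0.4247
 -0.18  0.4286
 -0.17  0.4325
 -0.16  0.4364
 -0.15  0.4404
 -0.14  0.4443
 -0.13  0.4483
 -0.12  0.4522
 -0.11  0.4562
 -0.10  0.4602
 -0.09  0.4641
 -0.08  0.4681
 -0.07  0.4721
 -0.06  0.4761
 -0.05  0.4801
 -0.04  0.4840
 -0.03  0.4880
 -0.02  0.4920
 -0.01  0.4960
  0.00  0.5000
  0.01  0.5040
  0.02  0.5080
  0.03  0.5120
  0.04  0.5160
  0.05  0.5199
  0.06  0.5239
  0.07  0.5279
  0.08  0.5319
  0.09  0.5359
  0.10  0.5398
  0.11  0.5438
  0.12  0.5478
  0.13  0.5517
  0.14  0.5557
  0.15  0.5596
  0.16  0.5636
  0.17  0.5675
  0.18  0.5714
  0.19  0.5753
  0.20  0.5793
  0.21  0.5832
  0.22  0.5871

σ√T = 0.37 × 1.1180 = 0.4137
ln(S/K) + (r − q + σ²/2)T = ln(362/352) + (0.036 − 0.045 + 0.37²/2)·1.25 = 0.0280 + 0.0743 = 0.1023
d₁ = 0.1023 / 0.4137 = 0.2474 → 0.25
d₂ = d₁ − σ√T = 0.2474 − 0.4137 = -0.1663 → -0.17
exp(−qT) = exp(−0.045·1.25) = 0.9453;  exp(−rT) = exp(−0.036·1.25) = 0.9560
N(−d₂) = N(0.17) = 0.5675;  N(−d₁) = N(-0.25) = 0.4013
P = 352·0.9560·0.5675 − 362·0.9453·0.4013 = 190.9706 − 137.3243 = 53.6463

53.65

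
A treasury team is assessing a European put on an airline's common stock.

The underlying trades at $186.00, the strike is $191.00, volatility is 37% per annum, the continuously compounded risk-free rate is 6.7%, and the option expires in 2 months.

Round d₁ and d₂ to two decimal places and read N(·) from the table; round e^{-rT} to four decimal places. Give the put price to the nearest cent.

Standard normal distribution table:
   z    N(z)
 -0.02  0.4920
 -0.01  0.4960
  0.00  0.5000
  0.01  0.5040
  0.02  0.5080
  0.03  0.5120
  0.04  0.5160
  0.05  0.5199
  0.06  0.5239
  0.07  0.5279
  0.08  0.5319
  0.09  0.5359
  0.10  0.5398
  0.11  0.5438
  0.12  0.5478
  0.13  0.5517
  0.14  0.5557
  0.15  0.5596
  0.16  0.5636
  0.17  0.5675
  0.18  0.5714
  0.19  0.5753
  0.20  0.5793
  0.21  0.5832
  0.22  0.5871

T = 0.1667;  σ√T = 0.1511
ln(S/K) + (r + σ²/2)T = ln(186/191) + (0.067 + 0.37²/2)·0.1667 = -0.0265 + 0.0226 = -0.0040
d₁ = -0.0040 / 0.1511 = -0.0262 ⇒ -0.03
d₂ = d₁ − σ√T = -0.0262 − 0.1511 = -0.1772 ⇒ -0.18
e^(−rT) = e^(−0.067·0.1667) = 0.9889
P = 191·0.9889·N(0.18) − 186·N(0.03) = 191·0.9889·0.5714 − 186·0.5120 = 107.9260 − 95.2320 = 12.6940

$12.69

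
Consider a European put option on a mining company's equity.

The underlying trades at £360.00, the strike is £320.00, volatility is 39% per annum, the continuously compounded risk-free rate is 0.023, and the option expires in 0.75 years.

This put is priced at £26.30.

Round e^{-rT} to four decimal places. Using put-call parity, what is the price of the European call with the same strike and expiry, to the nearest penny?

£71.77

exp(−rT) = exp(−0.023·0.75) = 0.9829
Put-call parity: C − P = S − K·e^(−rT) = 360 − 320·0.9829 = 360 − 314.5280 = 45.4720
C = P + (C − P) = 26.30 + (45.4720) = 71.7720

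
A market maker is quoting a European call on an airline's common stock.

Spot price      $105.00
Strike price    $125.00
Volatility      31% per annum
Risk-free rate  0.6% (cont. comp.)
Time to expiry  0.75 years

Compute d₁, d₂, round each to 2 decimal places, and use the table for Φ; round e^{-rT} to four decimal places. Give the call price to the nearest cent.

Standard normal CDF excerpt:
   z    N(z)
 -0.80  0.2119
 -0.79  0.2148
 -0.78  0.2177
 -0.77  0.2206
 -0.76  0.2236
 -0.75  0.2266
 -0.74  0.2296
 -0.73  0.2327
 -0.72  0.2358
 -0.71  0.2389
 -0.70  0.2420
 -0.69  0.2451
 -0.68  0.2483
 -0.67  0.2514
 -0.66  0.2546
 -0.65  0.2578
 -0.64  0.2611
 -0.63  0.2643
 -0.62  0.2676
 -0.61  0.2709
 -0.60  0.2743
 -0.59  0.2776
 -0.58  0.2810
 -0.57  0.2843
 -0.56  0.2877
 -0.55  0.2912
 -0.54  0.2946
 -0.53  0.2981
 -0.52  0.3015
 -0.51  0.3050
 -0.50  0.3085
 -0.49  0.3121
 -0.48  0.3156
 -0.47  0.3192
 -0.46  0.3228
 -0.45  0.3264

$4.94

T = 0.75;  σ√T = 0.2685
d₁ = [ln(105/125) + (0.006 + 0.31²/2)·0.75] / 0.2685 = [-0.1744 + 0.0405] / 0.2685 = -0.4984 which rounds to -0.50
d₂ = d₁ − σ√T = -0.4984 − 0.2685 = -0.7669 which rounds to -0.77
e^(−rT) = e^(−0.006·0.75) = 0.9955
C = 105·N(-0.50) − 125·0.9955·N(-0.77) = 105·0.3085 − 125·0.9955·0.2206 = 32.3925 − 27.4509 = 4.9416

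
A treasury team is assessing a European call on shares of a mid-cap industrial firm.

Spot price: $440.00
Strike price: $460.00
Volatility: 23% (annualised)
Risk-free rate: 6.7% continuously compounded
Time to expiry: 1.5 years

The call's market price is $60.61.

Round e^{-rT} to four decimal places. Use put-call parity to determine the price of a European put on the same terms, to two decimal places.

$36.63

e^(−rT) = e^(−0.067·1.5) = 0.9044
Put-call parity: C − P = S − K·e^(−rT) = 440 − 460·0.9044 = 440 − 416.0240 = 23.9760
P = C − (C − P) = 60.61 − (23.9760) = 36.6340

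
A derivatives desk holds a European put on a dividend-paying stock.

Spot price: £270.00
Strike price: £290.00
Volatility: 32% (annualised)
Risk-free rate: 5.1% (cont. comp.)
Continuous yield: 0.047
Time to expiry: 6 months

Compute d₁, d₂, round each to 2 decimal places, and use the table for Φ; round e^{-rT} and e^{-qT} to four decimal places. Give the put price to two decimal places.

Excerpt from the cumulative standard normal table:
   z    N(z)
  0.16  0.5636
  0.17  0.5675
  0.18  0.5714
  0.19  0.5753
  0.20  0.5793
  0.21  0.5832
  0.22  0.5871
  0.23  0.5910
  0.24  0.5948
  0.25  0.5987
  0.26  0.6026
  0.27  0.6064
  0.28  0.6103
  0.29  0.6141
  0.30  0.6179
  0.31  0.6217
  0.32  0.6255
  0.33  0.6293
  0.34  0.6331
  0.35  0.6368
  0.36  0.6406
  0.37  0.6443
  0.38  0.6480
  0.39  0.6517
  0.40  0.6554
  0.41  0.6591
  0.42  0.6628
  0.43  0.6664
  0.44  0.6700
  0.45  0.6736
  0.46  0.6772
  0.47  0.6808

σ√T = 0.32 × 0.7071 = 0.2263
d₁ = [ln(270/290) + (0.051 − 0.047 + ½·0.32²)·0.5] / (σ√T) = (-0.0715 + 0.0276) / 0.2263 = -0.1938 → -0.19
d₂ = -0.1938 − 0.2263 = -0.4201 → -0.42
exp(−qT) = exp(−0.047·0.5) = 0.9768;  exp(−rT) = exp(−0.051·0.5) = 0.9748
P = 290·0.9748·N(0.42) − 270·0.9768·N(0.19) = 290·0.9748·0.6628 − 270·0.9768·0.5753 = 187.3683 − 151.7273 = 35.6409

£35.64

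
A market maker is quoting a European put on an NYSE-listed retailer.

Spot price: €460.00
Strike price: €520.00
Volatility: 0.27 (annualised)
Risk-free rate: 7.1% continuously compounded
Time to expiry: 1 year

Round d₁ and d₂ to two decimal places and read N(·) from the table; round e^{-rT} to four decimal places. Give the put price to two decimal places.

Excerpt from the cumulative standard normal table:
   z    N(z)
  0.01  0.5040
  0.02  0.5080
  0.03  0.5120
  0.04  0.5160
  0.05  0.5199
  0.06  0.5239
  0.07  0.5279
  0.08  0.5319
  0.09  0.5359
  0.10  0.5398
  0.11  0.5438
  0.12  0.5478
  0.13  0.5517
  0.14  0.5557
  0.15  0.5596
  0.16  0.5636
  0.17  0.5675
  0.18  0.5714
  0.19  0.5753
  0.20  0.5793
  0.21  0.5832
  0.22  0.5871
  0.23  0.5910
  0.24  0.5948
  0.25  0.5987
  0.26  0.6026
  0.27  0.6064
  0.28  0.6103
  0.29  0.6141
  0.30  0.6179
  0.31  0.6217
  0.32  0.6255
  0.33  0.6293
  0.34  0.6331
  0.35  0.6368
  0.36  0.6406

σ√T = 0.27 × 1.0000 = 0.2700
d₁ = [ln(460/520) + (0.071 + ½·0.27²)·1] / (σ√T) = (-0.1226 + 0.1074) / 0.2700 = -0.0561 which rounds to -0.06
d₂ = -0.0561 − 0.2700 = -0.3261 which rounds to -0.33
e^(−rT) = e^(−0.071·1) = 0.9315
P = 520·0.9315·N(0.33) − 460·N(0.06) = 520·0.9315·0.6293 − 460·0.5239 = 304.8203 − 240.9940 = 63.8263

€63.83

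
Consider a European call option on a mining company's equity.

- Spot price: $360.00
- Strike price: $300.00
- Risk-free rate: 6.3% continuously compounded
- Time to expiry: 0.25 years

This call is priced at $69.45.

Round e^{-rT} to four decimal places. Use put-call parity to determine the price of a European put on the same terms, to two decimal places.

$4.77

exp(−rT) = exp(−0.063·0.25) = 0.9844
Put-call parity: C − P = S − K·e^(−rT) = 360 − 300·0.9844 = 360 − 295.3200 = 64.6800
P = C − (C − P) = 69.45 − (64.6800) = 4.7700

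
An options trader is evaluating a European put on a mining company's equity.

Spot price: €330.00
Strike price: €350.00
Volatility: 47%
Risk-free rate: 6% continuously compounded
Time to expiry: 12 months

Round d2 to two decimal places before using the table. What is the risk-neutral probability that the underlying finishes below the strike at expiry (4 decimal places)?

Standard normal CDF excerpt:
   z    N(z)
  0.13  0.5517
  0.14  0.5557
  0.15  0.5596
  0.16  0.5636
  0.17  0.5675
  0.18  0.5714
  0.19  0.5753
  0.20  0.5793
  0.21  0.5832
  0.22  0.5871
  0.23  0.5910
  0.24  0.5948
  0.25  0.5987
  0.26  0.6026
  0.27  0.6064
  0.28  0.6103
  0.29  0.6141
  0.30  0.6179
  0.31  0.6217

0.5910

σ√T = 0.47·√1 = 0.4700
ln(S/K) + (r + σ²/2)T = ln(330/350) + (0.06 + 0.47²/2)·1 = -0.0588 + 0.1704 = 0.1116
d₁ = 0.1116 / 0.4700 = 0.2375 → 0.24
d₂ = d₁ − σ√T = 0.2375 − 0.4700 = -0.2325 → -0.23
Pr(exercise) under Q = N(−d₂) = N(0.23) = 0.5910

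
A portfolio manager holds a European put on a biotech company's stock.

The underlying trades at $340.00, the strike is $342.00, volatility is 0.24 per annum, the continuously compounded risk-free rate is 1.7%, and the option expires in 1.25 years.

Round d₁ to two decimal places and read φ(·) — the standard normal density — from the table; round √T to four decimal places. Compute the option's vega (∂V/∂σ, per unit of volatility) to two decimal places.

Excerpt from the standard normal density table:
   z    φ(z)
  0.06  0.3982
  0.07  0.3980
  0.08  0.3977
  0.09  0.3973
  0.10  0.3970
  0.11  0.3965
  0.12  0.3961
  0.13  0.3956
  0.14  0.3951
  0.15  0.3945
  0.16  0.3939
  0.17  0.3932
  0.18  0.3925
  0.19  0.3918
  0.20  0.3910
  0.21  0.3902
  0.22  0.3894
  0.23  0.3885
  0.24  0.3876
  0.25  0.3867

T = 1.25;  σ√T = 0.2683
d₁ = [ln(340/342) + (0.017 + ½·0.24²)·1.25] / (σ√T) = (-0.0059 + 0.0573) / 0.2683 = 0.1915 → 0.19
√T = √1.25 = 1.1180
φ(d₁) = φ(0.19) = 0.3918
vega = S·φ(d₁)·√T = 340·0.3918·1.1180 = 148.9310
(Vega is the same for a European call and put with the same parameters.)

148.93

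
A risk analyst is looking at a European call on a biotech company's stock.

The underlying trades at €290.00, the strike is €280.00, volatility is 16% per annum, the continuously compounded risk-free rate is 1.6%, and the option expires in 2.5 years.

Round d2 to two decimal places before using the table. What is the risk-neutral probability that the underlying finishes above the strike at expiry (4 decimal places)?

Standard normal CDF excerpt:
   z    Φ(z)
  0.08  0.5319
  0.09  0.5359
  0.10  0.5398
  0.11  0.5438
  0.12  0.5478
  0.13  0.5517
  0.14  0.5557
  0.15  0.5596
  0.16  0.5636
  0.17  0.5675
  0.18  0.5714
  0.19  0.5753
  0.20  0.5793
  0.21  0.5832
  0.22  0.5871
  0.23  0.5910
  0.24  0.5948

0.5675

σ√T = 0.16·√2.5 = 0.2530
d₁ = [ln(290/280) + (0.016 + 0.16²/2)·2.5] / 0.2530 = [0.0351 + 0.0720] / 0.2530 = 0.4233 → 0.42
d₂ = d₁ − σ√T = 0.4233 − 0.2530 = 0.1703 → 0.17
Risk-neutral Pr[S_T > K] = N(d₂) = N(0.17) = 0.5675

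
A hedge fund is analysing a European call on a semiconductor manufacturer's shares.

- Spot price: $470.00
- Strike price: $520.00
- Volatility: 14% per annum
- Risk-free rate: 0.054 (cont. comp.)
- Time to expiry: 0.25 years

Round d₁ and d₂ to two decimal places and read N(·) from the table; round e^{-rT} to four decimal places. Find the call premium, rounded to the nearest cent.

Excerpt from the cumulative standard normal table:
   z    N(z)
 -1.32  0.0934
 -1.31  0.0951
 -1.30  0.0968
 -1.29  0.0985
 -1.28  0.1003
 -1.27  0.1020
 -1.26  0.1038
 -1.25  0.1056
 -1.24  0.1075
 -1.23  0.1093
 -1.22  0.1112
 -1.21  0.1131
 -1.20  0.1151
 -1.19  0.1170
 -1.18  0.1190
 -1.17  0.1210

σ√T = 0.14·√0.25 = 0.0700
d₁ = [ln(470/520) + (0.054 + 0.14²/2)·0.25] / 0.0700 = [-0.1011 + 0.0159] / 0.0700 = -1.2164 ⇒ -1.22
d₂ = d₁ − σ√T = -1.2164 − 0.0700 = -1.2864 ⇒ -1.29
e^(−rT) = e^(−0.054·0.25) = 0.9866
N(d₁) = N(-1.22) = 0.1112;  N(d₂) = N(-1.29) = 0.0985
C = 470·0.1112 − 520·0.9866·0.0985 = 52.2640 − 50.5337 = 1.7303

$1.73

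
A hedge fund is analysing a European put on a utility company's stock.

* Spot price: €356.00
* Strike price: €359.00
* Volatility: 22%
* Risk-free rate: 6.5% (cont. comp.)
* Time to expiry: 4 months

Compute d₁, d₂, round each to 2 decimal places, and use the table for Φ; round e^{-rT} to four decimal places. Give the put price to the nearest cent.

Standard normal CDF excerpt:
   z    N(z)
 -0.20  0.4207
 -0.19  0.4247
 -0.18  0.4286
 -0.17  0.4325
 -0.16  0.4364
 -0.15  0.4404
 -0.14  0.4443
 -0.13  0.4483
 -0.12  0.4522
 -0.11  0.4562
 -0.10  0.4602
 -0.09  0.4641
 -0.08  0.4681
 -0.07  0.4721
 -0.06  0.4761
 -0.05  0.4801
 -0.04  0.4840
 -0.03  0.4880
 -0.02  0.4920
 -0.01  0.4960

σ√T = 0.22·√0.3333 = 0.1270
d₁ = [ln(356/359) + (0.065 + 0.22²/2)·0.3333] / 0.1270 = [-0.0084 + 0.0297] / 0.1270 = 0.1680 → 0.17
d₂ = d₁ − σ√T = 0.1680 − 0.1270 = 0.0410 → 0.04
e^(−rT) = e^(−0.065·0.3333) = 0.9786
N(−d₂) = N(-0.04) = 0.4840;  N(−d₁) = N(-0.17) = 0.4325
P = 359·0.9786·0.4840 − 356·0.4325 = 170.0376 − 153.9700 = 16.0676

€16.07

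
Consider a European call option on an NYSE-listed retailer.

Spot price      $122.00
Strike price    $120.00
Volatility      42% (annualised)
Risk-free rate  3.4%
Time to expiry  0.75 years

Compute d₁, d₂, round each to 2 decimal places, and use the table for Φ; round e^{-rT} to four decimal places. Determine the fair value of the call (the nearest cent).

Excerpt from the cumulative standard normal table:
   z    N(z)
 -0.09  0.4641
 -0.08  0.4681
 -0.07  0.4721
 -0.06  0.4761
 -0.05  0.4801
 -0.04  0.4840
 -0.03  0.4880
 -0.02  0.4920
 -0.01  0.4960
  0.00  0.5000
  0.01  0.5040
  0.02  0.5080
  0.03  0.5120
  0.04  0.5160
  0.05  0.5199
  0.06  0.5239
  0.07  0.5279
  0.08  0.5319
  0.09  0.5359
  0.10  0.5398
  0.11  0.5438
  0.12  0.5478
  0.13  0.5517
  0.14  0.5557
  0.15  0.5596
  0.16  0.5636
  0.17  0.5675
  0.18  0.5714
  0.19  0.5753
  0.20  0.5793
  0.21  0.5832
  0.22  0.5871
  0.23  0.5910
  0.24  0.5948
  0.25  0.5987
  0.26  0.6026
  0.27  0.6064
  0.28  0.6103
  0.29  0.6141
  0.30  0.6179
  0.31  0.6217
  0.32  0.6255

$20.16

σ√T = 0.42·√0.75 = 0.3637
d₁ = [ln(122/120) + (0.034 + 0.42²/2)·0.75] / 0.3637 = [0.0165 + 0.0916] / 0.3637 = 0.2974 ⇒ 0.30
d₂ = d₁ − σ√T = 0.2974 − 0.3637 = -0.0663 ⇒ -0.07
exp(−rT) = exp(−0.034·0.75) = 0.9748
N(d₁) = N(0.30) = 0.6179;  N(d₂) = N(-0.07) = 0.4721
C = 122·0.6179 − 120·0.9748·0.4721 = 75.3838 − 55.2244 = 20.1594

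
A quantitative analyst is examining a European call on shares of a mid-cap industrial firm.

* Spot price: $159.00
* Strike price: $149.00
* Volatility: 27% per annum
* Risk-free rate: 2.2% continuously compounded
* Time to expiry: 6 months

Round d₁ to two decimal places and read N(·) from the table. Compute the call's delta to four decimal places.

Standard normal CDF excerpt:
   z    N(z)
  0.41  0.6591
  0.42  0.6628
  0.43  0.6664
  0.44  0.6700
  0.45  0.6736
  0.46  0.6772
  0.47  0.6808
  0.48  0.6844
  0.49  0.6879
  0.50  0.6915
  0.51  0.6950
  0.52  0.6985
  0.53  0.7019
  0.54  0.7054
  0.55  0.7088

0.6879

T = 0.5;  σ√T = 0.1909
d₁ = [ln(159/149) + (0.022 + 0.27²/2)·0.5] / 0.1909 = [0.0650 + 0.0292] / 0.1909 = 0.4933 → 0.49
N(d₁) = N(0.49) = 0.6879
Δ_call = N(d₁) = 0.6879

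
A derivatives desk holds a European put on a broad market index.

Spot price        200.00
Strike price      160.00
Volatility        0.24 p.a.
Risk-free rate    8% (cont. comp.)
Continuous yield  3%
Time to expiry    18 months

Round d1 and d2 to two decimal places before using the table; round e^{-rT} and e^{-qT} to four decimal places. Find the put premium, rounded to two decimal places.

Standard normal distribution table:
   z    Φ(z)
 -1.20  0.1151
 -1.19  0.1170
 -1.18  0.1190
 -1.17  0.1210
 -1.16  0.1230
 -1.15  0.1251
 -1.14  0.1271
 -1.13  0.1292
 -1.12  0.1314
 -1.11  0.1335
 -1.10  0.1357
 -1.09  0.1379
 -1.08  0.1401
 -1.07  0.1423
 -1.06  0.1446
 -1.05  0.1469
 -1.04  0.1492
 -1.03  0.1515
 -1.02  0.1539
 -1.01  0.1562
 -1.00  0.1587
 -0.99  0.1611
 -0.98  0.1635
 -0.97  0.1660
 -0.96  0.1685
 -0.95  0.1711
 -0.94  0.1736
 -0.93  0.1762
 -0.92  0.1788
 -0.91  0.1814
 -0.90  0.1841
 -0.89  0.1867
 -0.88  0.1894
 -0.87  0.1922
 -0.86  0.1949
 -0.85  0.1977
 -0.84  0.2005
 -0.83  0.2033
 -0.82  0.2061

σ√T = 0.24·√1.5 = 0.2939
d₁ = [ln(200/160) + (0.08 − 0.03 + ½·0.24²)·1.5] / (σ√T) = (0.2231 + 0.1182) / 0.2939 = 1.1613 ⇒ 1.16
d₂ = 1.1613 − 0.2939 = 0.8673 ⇒ 0.87
e^(−qT) = e^(−0.03·1.5) = 0.9560;  e^(−rT) = e^(−0.08·1.5) = 0.8869
P = 160·0.8869·N(-0.87) − 200·0.9560·N(-1.16) = 160·0.8869·0.1922 − 200·0.9560·0.1230 = 27.2739 − 23.5176 = 3.7563

3.76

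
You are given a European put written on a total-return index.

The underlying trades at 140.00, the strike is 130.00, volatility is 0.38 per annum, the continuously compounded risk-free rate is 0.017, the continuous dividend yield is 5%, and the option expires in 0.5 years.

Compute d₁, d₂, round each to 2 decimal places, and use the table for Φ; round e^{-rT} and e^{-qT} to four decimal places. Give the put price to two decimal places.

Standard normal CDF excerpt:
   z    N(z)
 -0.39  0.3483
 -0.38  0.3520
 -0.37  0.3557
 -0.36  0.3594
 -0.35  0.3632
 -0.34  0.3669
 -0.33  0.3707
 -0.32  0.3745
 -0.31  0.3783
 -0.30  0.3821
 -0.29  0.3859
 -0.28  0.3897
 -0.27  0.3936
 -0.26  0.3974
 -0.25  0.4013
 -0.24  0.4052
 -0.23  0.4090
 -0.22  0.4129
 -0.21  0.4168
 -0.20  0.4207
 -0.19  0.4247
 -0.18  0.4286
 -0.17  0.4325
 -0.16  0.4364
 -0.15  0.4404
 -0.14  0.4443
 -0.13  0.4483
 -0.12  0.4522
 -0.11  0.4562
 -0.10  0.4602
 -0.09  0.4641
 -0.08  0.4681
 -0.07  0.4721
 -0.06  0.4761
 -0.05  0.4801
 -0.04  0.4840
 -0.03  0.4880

T = 0.5;  σ√T = 0.2687
d₁ = [ln(140/130) + (0.017 − 0.05 + 0.38²/2)·0.5] / 0.2687 = [0.0741 + 0.0196] / 0.2687 = 0.3487 → 0.35
d₂ = d₁ − σ√T = 0.3487 − 0.2687 = 0.0800 → 0.08
exp(−qT) = exp(−0.05·0.5) = 0.9753;  exp(−rT) = exp(−0.017·0.5) = 0.9915
N(−d₂) = N(-0.08) = 0.4681;  N(−d₁) = N(-0.35) = 0.3632
P = 130·0.9915·0.4681 − 140·0.9753·0.3632 = 60.3357 − 49.5921 = 10.7437

10.74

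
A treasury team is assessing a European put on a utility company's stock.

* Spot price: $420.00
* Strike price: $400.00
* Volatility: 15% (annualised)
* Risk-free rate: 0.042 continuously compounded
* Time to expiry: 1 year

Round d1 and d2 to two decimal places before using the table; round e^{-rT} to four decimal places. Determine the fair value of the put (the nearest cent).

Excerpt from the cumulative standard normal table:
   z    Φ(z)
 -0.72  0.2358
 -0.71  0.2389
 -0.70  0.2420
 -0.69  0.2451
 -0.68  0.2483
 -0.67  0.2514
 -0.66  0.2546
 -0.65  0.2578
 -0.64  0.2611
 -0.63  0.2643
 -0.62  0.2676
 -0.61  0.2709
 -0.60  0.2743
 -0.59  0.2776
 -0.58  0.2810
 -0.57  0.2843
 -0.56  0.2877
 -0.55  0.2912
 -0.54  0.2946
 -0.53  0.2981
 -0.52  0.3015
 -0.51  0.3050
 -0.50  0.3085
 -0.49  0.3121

$10.05

σ√T = 0.15 × 1.0000 = 0.1500
d₁ = [ln(420/400) + (0.042 + 0.15²/2)·1] / 0.1500 = [0.0488 + 0.0533] / 0.1500 = 0.6803 → 0.68
d₂ = d₁ − σ√T = 0.6803 − 0.1500 = 0.5303 → 0.53
exp(−rT) = exp(−0.042·1) = 0.9589
N(−d₂) = N(-0.53) = 0.2981;  N(−d₁) = N(-0.68) = 0.2483
P = 400·0.9589·0.2981 − 420·0.2483 = 114.3392 − 104.2860 = 10.0532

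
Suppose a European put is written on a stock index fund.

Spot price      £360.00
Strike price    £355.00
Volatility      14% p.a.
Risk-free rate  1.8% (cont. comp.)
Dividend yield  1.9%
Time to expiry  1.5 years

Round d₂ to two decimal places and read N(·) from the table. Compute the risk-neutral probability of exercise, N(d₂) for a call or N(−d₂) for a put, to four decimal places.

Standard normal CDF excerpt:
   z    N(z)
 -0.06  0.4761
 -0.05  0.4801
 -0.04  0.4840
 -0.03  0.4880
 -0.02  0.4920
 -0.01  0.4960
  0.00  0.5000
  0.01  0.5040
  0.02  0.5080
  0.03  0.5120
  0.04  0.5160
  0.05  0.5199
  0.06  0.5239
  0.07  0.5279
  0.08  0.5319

0.5040

σ√T = 0.14 × 1.2247 = 0.1715
d₁ = [ln(360/355) + (0.018 − 0.019 + ½·0.14²)·1.5] / (σ√T) = (0.0140 + 0.0132) / 0.1715 = 0.1586 ≈ 0.16
d₂ = 0.1586 − 0.1715 = -0.0129 ≈ -0.01
Risk-neutral Pr[S_T < K] = N(−d₂) = N(0.01) = 0.5040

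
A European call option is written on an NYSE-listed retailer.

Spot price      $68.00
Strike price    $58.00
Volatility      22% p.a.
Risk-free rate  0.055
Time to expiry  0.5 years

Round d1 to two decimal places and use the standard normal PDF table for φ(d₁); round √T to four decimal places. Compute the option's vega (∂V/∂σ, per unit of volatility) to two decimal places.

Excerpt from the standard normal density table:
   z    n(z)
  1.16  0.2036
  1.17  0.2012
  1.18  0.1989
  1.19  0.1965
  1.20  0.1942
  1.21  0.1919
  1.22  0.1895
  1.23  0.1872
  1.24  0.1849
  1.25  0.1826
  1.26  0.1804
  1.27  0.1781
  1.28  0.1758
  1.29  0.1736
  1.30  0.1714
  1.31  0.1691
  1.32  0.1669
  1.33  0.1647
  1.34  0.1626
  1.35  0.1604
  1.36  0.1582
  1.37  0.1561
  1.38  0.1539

8.45

σ√T = 0.22 × 0.7071 = 0.1556
d₁ = [ln(68/58) + (0.055 + 0.22²/2)·0.5] / 0.1556 = [0.1591 + 0.0396] / 0.1556 = 1.2771 → 1.28
√T = √0.5 = 0.7071
φ(d₁) = φ(1.28) = 0.1758
vega = S·φ(d₁)·√T = 68·0.1758·0.7071 = 8.4530
(The put has the same vega.)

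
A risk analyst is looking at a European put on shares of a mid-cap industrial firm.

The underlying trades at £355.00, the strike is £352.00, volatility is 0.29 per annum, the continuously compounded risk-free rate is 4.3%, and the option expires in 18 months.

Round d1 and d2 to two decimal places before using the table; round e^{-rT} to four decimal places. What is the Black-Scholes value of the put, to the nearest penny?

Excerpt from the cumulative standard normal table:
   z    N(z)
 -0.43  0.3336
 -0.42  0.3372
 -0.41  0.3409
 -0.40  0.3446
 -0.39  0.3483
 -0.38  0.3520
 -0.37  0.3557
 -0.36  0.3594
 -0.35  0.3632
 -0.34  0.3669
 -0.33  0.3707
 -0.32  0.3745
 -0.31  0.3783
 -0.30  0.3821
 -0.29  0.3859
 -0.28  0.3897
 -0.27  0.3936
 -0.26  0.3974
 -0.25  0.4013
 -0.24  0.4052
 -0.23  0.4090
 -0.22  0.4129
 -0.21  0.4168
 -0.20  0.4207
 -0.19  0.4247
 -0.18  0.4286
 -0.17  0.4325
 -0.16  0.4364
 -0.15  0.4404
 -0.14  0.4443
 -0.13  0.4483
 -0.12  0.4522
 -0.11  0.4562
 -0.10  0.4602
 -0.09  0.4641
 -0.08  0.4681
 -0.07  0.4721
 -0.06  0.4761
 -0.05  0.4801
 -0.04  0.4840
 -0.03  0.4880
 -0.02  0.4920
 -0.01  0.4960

£36.08

T = 1.5;  σ√T = 0.3552
d₁ = [ln(355/352) + (0.043 + 0.29²/2)·1.5] / 0.3552 = [0.0085 + 0.1276] / 0.3552 = 0.3831 which rounds to 0.38
d₂ = d₁ − σ√T = 0.3831 − 0.3552 = 0.0279 which rounds to 0.03
e^(−rT) = e^(−0.043·1.5) = 0.9375
N(−d₂) = N(-0.03) = 0.4880;  N(−d₁) = N(-0.38) = 0.3520
P = 352·0.9375·0.4880 − 355·0.3520 = 161.0400 − 124.9600 = 36.0800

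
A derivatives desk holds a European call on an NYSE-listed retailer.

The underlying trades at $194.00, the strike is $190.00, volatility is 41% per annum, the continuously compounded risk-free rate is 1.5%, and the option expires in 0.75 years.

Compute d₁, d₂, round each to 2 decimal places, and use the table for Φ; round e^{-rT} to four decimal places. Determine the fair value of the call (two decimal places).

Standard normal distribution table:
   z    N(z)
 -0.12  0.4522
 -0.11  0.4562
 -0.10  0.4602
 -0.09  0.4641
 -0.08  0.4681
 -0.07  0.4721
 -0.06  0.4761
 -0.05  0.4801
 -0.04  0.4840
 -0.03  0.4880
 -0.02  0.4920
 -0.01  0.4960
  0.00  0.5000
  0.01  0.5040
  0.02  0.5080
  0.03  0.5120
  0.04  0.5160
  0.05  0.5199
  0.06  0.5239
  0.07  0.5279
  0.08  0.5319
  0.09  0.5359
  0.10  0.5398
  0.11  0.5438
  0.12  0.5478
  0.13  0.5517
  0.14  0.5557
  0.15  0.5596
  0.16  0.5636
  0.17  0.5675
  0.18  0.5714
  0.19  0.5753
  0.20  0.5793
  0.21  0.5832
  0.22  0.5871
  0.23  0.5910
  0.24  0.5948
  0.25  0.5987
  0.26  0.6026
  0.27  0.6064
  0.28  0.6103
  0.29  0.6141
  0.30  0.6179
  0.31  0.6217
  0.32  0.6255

$30.45

σ√T = 0.41 × 0.8660 = 0.3551
d₁ = [ln(194/190) + (0.015 + 0.41²/2)·0.75] / 0.3551 = [0.0208 + 0.0743] / 0.3551 = 0.2679 → 0.27
d₂ = d₁ − σ√T = 0.2679 − 0.3551 = -0.0872 → -0.09
e^(−rT) = e^(−0.015·0.75) = 0.9888
N(d₁) = N(0.27) = 0.6064;  N(d₂) = N(-0.09) = 0.4641
C = 194·0.6064 − 190·0.9888·0.4641 = 117.6416 − 87.1914 = 30.4502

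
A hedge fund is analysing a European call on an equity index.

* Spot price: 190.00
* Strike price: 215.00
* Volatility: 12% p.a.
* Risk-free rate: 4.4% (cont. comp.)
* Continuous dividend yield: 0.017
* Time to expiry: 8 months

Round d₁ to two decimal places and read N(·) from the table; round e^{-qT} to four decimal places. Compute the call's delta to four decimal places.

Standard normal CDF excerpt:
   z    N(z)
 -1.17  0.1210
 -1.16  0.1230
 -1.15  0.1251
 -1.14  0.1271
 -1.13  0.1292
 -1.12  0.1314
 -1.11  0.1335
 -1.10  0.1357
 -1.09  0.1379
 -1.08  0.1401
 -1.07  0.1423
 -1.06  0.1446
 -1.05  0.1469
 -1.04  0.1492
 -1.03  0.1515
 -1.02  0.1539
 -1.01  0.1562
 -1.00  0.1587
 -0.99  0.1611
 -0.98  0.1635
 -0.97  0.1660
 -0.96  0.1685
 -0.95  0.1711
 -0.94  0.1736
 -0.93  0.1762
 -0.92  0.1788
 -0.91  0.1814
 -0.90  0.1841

T = 0.6667;  σ√T = 0.0980
d₁ = [ln(190/215) + (0.044 − 0.017 + 0.12²/2)·0.6667] / 0.0980 = [-0.1236 + 0.0228] / 0.0980 = -1.0289 → -1.03
N(d₁) = N(-1.03) = 0.1515
Δ_call = e^(−qT)·N(d₁) = 0.9887·0.1515 = 0.1498

0.1498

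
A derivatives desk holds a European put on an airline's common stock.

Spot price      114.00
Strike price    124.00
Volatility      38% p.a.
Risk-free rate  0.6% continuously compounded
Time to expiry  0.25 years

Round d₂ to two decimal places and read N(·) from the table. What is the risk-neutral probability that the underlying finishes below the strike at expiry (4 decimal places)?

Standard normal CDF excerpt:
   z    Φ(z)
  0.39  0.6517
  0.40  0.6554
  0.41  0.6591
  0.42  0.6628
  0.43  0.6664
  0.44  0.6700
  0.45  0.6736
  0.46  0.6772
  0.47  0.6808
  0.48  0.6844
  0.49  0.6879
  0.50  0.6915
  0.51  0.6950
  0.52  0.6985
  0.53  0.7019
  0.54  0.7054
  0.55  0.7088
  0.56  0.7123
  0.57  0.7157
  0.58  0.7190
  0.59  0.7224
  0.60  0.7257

σ√T = 0.38 × 0.5000 = 0.1900
d₁ = [ln(114/124) + (0.006 + 0.38²/2)·0.25] / 0.1900 = [-0.0841 + 0.0196] / 0.1900 = -0.3396 which rounds to -0.34
d₂ = d₁ − σ√T = -0.3396 − 0.1900 = -0.5296 which rounds to -0.53
Risk-neutral Pr[S_T < K] = N(−d₂) = N(0.53) = 0.7019

0.7019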